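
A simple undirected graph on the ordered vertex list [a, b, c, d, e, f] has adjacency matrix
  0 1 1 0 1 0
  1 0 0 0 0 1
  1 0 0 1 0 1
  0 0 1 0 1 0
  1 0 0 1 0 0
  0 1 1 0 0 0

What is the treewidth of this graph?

A width-2 tree decomposition is:
Bags: B1 = {b, c, f}  B2 = {a, b, c}  B3 = {a, c, d}  B4 = {a, d, e}
Tree: B1–B2, B2–B3, B3–B4
Every bag has size at most 3, so the width is 3 − 1 = 2 and tw(G) ≤ 2. For the lower bound, G contains the cycle f–b–a–c–f, so G is not a forest; only forests have treewidth ≤ 1, hence tw(G) ≥ 2. Combining the bounds, tw(G) = 2.

2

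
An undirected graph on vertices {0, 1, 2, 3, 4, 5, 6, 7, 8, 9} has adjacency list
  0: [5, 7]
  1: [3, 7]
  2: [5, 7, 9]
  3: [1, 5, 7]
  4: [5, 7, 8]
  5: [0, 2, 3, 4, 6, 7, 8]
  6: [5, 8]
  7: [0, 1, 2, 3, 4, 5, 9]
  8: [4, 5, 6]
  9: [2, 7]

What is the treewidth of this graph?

2

A width-2 tree decomposition is:
Bags: B1 = {4, 5, 8}  B2 = {4, 5, 7}  B3 = {2, 5, 7}  B4 = {3, 5, 7}  B5 = {0, 5, 7}  B6 = {2, 7, 9}  B7 = {5, 6, 8}  B8 = {1, 3, 7}
Tree: B1–B2, B2–B3, B2–B4, B3–B5, B3–B6, B1–B7, B4–B8
Every bag has size at most 3, so the width is 3 − 1 = 2 and tw(G) ≤ 2. Conversely, {1, 3, 7} is a clique of size 3, and the vertices of any clique must share a bag in every tree decomposition; so some bag has ≥ 3 vertices and tw(G) ≥ 2. Hence tw(G) = 2 exactly.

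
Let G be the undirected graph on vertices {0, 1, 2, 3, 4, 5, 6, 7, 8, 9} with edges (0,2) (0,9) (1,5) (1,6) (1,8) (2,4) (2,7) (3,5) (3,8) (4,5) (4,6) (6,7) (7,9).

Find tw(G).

2

A width-2 tree decomposition is:
Bags: B1 = {1, 3, 8}  B2 = {1, 3, 5}  B3 = {1, 5, 6}  B4 = {4, 5, 6}  B5 = {4, 6, 7}  B6 = {2, 4, 7}  B7 = {2, 7, 9}  B8 = {0, 2, 9}
Tree: B1–B2, B2–B3, B3–B4, B4–B5, B5–B6, B6–B7, B7–B8
Every bag has size at most 3, so the width is 3 − 1 = 2 and tw(G) ≤ 2. For the lower bound, G contains the cycle 8–3–5–1–8, so G is not a forest; only forests have treewidth ≤ 1, hence tw(G) ≥ 2. Therefore the treewidth is 2.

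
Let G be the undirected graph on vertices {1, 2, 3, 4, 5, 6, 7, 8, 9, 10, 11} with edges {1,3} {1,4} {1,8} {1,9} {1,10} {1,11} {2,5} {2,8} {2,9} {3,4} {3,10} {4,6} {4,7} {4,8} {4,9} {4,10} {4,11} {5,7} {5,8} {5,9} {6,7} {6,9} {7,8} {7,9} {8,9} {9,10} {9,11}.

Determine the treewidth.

A width-3 tree decomposition is:
Bags: B1 = {1, 4, 8, 9}  B2 = {1, 4, 9, 10}  B3 = {4, 7, 8, 9}  B4 = {1, 4, 9, 11}  B5 = {1, 3, 4, 10}  B6 = {5, 7, 8, 9}  B7 = {2, 5, 8, 9}  B8 = {4, 6, 7, 9}
Tree: B1–B2, B1–B3, B1–B4, B2–B5, B3–B6, B6–B7, B3–B8
The largest bag has 4 vertices, giving width 3; this decomposition certifies tw(G) ≤ 3. On the other hand G contains the 4-clique {2, 5, 8, 9}. A clique must lie in a single bag of any decomposition, so no decomposition can have width below 3. Hence tw(G) = 3 exactly.

3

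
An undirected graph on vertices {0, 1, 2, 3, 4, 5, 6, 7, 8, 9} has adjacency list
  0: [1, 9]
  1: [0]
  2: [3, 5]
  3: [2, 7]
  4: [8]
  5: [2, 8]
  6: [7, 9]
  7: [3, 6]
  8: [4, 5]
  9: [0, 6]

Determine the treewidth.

1

A width-1 tree decomposition is:
Bags: B1 = {0, 1}  B2 = {0, 9}  B3 = {6, 9}  B4 = {6, 7}  B5 = {3, 7}  B6 = {2, 3}  B7 = {2, 5}  B8 = {5, 8}  B9 = {4, 8}
Tree: B1–B2, B2–B3, B3–B4, B4–B5, B5–B6, B6–B7, B7–B8, B8–B9
Every bag has size at most 2, so the width is 2 − 1 = 1 and tw(G) ≤ 1. Any graph with an edge has treewidth ≥ 1, and G has the edge 1–0. The upper and lower bounds meet at 1, so that is the treewidth.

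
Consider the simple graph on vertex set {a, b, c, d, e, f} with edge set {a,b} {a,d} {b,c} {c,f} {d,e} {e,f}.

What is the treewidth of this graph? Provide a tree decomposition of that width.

The largest bag has 3 vertices, giving width 2; this decomposition certifies tw(G) ≤ 2. The edges e–d–a–b–c–f–e form a cycle, so G is not a tree and its treewidth is at least 2. Combining the bounds, tw(G) = 2.

Treewidth 2.
One optimal decomposition is:
Bags: B1 = {a, d, e}  B2 = {a, b, e}  B3 = {b, c, e}  B4 = {c, e, f}
Tree: B1–B2, B2–B3, B3–B4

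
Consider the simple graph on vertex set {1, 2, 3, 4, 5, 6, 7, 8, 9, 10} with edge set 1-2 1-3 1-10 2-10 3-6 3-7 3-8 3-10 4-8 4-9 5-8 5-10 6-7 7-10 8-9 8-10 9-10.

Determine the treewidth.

2

A width-2 tree decomposition is:
Bags: B1 = {3, 8, 10}  B2 = {1, 3, 10}  B3 = {8, 9, 10}  B4 = {4, 8, 9}  B5 = {3, 7, 10}  B6 = {3, 6, 7}  B7 = {1, 2, 10}  B8 = {5, 8, 10}
Tree: B1–B2, B1–B3, B3–B4, B1–B5, B5–B6, B2–B7, B3–B8
Every bag has size at most 3, so the width is 3 − 1 = 2 and tw(G) ≤ 2. Conversely, {8, 9, 10} is a clique of size 3, and the vertices of any clique must share a bag in every tree decomposition; so some bag has ≥ 3 vertices and tw(G) ≥ 2. Combining the bounds, tw(G) = 2.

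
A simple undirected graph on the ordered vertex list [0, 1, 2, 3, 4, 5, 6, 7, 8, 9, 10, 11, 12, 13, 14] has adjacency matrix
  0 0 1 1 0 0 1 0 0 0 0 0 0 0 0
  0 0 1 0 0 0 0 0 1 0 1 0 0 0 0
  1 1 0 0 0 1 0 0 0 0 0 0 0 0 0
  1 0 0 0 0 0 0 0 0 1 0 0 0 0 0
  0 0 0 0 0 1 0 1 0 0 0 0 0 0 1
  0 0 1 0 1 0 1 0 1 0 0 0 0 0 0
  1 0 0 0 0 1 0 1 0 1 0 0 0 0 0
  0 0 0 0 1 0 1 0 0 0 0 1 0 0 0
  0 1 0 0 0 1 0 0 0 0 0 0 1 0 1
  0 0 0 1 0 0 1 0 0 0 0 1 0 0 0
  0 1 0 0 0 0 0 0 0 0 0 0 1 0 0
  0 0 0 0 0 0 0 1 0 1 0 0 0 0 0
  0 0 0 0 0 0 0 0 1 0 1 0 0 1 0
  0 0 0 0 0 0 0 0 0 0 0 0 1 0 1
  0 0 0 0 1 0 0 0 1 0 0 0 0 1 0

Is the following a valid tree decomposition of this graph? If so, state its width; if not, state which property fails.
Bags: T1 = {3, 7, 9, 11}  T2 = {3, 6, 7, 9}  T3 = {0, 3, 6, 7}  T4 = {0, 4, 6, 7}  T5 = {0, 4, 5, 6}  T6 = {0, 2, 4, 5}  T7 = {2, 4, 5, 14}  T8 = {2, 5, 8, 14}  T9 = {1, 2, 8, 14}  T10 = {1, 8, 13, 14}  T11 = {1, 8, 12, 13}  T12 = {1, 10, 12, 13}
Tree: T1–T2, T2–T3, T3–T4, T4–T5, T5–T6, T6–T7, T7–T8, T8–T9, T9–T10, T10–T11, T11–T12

Checking the three conditions: (i) the bags cover all of {0, 1, 2, 3, 4, 5, 6, 7, 8, 9, 10, 11, 12, 13, 14}; (ii) for each edge, some bag contains both endpoints; (iii) the bags containing any fixed vertex form a subtree. All hold, so the decomposition is valid with width 4 − 1 = 3.

Yes; width 3.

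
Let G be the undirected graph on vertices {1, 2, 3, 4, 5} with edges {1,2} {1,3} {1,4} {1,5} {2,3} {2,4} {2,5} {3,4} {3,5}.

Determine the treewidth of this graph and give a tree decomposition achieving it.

Treewidth 3.
One such decomposition:
Bags: B1 = {1, 2, 3, 4}  B2 = {1, 2, 3, 5}
Tree: B1–B2

Every bag has size at most 4, so the width is 4 − 1 = 3 and tw(G) ≤ 3. On the other hand G contains the 4-clique {1, 2, 3, 4}. A clique must lie in a single bag of any decomposition, so no decomposition can have width below 3. The upper and lower bounds meet at 3, so that is the treewidth.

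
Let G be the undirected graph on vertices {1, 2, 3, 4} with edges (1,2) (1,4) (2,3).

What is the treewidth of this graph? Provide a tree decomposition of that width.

Treewidth 1.
One optimal decomposition is:
Bags: B1 = {1, 4}  B2 = {1, 2}  B3 = {2, 3}
Tree: B1–B2, B2–B3

The largest bag has 2 vertices, giving width 1; this decomposition certifies tw(G) ≤ 1. G has an edge, so its treewidth is at least 1. The upper and lower bounds meet at 1, so that is the treewidth.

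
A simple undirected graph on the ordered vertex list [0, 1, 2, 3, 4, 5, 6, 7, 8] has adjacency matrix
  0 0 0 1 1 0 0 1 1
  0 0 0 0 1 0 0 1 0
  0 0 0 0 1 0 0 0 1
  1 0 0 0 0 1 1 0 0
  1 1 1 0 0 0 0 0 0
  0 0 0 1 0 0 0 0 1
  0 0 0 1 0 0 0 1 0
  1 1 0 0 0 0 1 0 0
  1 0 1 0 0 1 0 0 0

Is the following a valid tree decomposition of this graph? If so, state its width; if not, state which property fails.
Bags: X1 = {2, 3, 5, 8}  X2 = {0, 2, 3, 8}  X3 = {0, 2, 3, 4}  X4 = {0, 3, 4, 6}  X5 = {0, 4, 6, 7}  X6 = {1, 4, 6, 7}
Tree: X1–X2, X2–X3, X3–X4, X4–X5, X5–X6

Yes; width 3.

Every vertex of G appears in some bag (union = {0, 1, 2, 3, 4, 5, 6, 7, 8}); every edge is covered by a bag; and for each vertex v the set of bags containing v is connected in the bag tree. The decomposition is therefore valid. The largest bag has 4 vertices, so the width is 3.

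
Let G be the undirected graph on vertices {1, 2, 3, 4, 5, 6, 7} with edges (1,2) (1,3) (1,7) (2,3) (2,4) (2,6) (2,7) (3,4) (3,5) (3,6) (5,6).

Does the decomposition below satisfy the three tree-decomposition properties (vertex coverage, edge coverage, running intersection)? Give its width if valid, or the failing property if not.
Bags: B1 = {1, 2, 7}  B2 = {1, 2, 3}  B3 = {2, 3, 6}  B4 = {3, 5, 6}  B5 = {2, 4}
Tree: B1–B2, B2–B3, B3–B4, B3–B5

A tree decomposition must satisfy three properties: every vertex lies in some bag; for every edge, both endpoints lie together in some bag; and for every vertex, the bags containing it form a connected subtree. Here edge (3,4) lies in no bag, so the decomposition is invalid.

No — edge (3,4) lies in no bag.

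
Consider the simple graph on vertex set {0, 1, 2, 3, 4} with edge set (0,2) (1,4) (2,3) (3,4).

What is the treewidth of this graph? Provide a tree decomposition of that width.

Every bag has size at most 2, so the width is 2 − 1 = 1 and tw(G) ≤ 1. Since G has at least one edge (e.g. 0–2), it is not an edgeless graph, so tw(G) ≥ 1. Hence tw(G) = 1 exactly.

Treewidth 1.
One such decomposition:
Bags: B1 = {0, 2}  B2 = {2, 3}  B3 = {3, 4}  B4 = {1, 4}
Tree: B1–B2, B2–B3, B3–B4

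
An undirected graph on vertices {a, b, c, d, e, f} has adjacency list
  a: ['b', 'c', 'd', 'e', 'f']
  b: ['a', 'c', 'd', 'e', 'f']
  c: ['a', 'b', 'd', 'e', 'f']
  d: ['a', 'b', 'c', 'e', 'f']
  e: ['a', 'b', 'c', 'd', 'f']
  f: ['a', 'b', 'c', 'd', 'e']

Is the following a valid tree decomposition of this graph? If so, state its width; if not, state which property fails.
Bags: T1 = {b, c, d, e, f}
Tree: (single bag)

A tree decomposition must satisfy three properties: every vertex lies in some bag; for every edge, both endpoints lie together in some bag; and for every vertex, the bags containing it form a connected subtree. Here vertex a appears in no bag, so the decomposition is invalid.

No — vertex a appears in no bag.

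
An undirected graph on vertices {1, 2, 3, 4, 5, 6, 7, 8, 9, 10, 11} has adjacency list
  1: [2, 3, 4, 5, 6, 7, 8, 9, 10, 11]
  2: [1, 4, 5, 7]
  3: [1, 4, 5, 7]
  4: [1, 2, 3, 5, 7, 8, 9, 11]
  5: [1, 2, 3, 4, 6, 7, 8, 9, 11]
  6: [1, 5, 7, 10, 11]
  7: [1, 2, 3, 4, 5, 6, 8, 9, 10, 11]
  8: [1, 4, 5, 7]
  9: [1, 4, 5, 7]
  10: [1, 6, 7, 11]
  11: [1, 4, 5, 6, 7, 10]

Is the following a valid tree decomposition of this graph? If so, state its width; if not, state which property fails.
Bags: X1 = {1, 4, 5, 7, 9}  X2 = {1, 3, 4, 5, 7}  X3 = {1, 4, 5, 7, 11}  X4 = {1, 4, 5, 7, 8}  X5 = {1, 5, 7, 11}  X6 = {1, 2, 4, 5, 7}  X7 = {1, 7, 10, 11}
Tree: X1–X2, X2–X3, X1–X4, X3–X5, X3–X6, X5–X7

A tree decomposition must satisfy three properties: every vertex lies in some bag; for every edge, both endpoints lie together in some bag; and for every vertex, the bags containing it form a connected subtree. Here vertex 6 appears in no bag, so the decomposition is invalid.

No — vertex 6 appears in no bag.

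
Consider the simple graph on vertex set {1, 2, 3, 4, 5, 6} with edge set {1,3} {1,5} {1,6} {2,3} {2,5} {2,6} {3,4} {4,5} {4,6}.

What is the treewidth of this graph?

3

A width-3 tree decomposition is:
Bags: B1 = {1, 2, 4, 6}  B2 = {1, 2, 4, 5}  B3 = {1, 2, 3, 4}
Tree: B1–B2, B2–B3
Every bag has size at most 4, so the width is 4 − 1 = 3 and tw(G) ≤ 3. For the lower bound: the 4 vertex sets {4,6}, {1,5}, {2}, {3} are disjoint, each induces a connected subgraph, and every pair is joined by at least one edge of G. Contracting each set to a single vertex therefore yields K_{4} as a minor, and since treewidth is minor-monotone, tw(G) ≥ tw(K_{4}) = 3. The upper and lower bounds meet at 3, so that is the treewidth.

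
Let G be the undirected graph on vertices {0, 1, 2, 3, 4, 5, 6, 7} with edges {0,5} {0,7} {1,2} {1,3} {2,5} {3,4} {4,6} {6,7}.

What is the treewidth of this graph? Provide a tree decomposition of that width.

Each bag holds 3 vertices, so the decomposition has width 2, which upper-bounds the treewidth. The edges 0–7–6–4–3–1–2–5–0 form a cycle, so G is not a tree and its treewidth is at least 2. The upper and lower bounds meet at 2, so that is the treewidth.

Treewidth 2.
Bags: B1 = {0, 6, 7}  B2 = {0, 4, 6}  B3 = {0, 3, 4}  B4 = {0, 1, 3}  B5 = {0, 1, 2}  B6 = {0, 2, 5}
Tree: B1–B2, B2–B3, B3–B4, B4–B5, B5–B6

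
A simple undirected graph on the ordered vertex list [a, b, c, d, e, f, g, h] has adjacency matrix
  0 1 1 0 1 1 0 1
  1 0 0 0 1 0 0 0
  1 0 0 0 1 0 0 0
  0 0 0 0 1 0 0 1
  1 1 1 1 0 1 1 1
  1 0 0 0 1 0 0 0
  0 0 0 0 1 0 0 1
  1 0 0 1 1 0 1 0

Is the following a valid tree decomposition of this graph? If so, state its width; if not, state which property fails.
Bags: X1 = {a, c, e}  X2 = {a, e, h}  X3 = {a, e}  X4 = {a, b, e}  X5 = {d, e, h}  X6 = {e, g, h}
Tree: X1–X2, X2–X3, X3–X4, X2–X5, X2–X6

A tree decomposition must satisfy three properties: every vertex lies in some bag; for every edge, both endpoints lie together in some bag; and for every vertex, the bags containing it form a connected subtree. Here vertex f appears in no bag, so the decomposition is invalid.

No — vertex f appears in no bag.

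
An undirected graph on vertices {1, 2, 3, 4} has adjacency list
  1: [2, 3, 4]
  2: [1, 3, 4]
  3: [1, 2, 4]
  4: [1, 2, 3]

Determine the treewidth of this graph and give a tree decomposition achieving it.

A single bag containing all 4 vertices is trivially a valid decomposition of width 3. Conversely, {1, 2, 3, 4} is a clique of size 4, and the vertices of any clique must share a bag in every tree decomposition; so some bag has ≥ 4 vertices and tw(G) ≥ 3. Hence tw(G) = 3 exactly.

Treewidth 3.
One optimal decomposition is:
Bags: B1 = {1, 2, 3, 4}
Tree: (single bag)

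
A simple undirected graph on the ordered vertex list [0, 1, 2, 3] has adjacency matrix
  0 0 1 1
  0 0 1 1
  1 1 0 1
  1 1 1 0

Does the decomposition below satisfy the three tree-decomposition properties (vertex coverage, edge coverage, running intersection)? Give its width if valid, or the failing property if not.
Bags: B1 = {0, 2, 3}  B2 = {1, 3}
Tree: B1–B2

No — edge (2,1) lies in no bag.

A tree decomposition must satisfy three properties: every vertex lies in some bag; for every edge, both endpoints lie together in some bag; and for every vertex, the bags containing it form a connected subtree. Here edge (2,1) lies in no bag, so the decomposition is invalid.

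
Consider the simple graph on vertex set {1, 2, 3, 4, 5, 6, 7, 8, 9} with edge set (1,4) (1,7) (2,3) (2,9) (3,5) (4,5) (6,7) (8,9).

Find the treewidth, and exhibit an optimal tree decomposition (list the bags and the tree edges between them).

Every bag has size at most 2, so the width is 2 − 1 = 1 and tw(G) ≤ 1. Since G has at least one edge (e.g. 6–7), it is not an edgeless graph, so tw(G) ≥ 1. Hence tw(G) = 1 exactly.

Treewidth 1.
Bags: B1 = {6, 7}  B2 = {1, 7}  B3 = {1, 4}  B4 = {4, 5}  B5 = {3, 5}  B6 = {2, 3}  B7 = {2, 9}  B8 = {8, 9}
Tree: B1–B2, B2–B3, B3–B4, B4–B5, B5–B6, B6–B7, B7–B8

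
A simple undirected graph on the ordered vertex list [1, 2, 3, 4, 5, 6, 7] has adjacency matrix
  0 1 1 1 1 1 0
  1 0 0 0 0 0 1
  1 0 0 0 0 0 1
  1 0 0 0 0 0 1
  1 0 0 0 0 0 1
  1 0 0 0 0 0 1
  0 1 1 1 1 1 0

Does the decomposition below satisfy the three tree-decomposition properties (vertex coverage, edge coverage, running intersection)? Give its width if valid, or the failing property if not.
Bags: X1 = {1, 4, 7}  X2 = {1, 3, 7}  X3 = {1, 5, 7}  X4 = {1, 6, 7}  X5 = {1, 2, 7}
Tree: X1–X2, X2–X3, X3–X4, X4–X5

Every vertex of G appears in some bag (union = {1, 2, 3, 4, 5, 6, 7}); every edge is covered by a bag; and for each vertex v the set of bags containing v is connected in the bag tree. The decomposition is therefore valid. The largest bag has 3 vertices, so the width is 2.

Yes; width 2.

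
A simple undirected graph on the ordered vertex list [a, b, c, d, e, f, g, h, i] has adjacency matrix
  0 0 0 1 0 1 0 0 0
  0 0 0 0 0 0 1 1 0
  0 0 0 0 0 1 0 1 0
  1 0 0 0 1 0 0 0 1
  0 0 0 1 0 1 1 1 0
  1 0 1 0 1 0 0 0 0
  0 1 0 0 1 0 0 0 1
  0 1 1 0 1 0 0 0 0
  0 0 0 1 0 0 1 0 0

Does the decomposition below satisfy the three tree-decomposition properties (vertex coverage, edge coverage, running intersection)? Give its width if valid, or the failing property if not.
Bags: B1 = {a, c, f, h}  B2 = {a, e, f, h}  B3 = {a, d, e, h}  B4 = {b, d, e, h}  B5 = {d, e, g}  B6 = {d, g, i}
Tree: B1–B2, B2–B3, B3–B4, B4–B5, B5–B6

A tree decomposition must satisfy three properties: every vertex lies in some bag; for every edge, both endpoints lie together in some bag; and for every vertex, the bags containing it form a connected subtree. Here edge (b,g) lies in no bag, so the decomposition is invalid.

No — edge (b,g) lies in no bag.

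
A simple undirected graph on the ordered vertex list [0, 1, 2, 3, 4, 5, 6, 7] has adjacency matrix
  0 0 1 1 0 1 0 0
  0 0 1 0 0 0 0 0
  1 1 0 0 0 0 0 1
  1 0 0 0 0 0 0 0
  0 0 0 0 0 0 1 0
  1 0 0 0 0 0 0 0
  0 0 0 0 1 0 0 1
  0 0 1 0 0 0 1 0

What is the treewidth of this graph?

1

A width-1 tree decomposition is:
Bags: B1 = {6, 7}  B2 = {2, 7}  B3 = {0, 2}  B4 = {0, 3}  B5 = {1, 2}  B6 = {0, 5}  B7 = {4, 6}
Tree: B1–B2, B2–B3, B3–B4, B2–B5, B3–B6, B1–B7
Every bag has size at most 2, so the width is 2 − 1 = 1 and tw(G) ≤ 1. Any graph with an edge has treewidth ≥ 1, and G has the edge 7–6. The upper and lower bounds meet at 1, so that is the treewidth.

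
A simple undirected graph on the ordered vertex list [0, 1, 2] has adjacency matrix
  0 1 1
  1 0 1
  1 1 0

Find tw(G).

2

A width-2 tree decomposition is:
Bags: B1 = {0, 1, 2}
Tree: (single bag)
With just one bag of size 3, the width is 3 − 1 = 2, so tw(G) ≤ 2. On the other hand G contains the 3-clique {0, 1, 2}. A clique must lie in a single bag of any decomposition, so no decomposition can have width below 2. Hence tw(G) = 2 exactly.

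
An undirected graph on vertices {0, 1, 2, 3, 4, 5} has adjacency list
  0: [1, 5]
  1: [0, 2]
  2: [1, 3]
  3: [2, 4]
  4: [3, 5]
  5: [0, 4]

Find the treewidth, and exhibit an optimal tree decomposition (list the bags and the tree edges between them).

Each bag holds 3 vertices, so the decomposition has width 2, which upper-bounds the treewidth. Since 4–5–0–1–2–3–4 is a cycle in G, G is not acyclic. Forests are exactly the graphs of treewidth ≤ 1, so tw(G) ≥ 2. Therefore the treewidth is 2.

Treewidth 2.
One such decomposition:
Bags: B1 = {0, 4, 5}  B2 = {0, 1, 4}  B3 = {1, 2, 4}  B4 = {2, 3, 4}
Tree: B1–B2, B2–B3, B3–B4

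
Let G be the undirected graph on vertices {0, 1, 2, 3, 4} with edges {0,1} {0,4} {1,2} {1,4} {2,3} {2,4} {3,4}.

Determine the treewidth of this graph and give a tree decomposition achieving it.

Treewidth 2.
One such decomposition:
Bags: B1 = {0, 1, 4}  B2 = {1, 2, 4}  B3 = {2, 3, 4}
Tree: B1–B2, B2–B3

The largest bag has 3 vertices, giving width 2; this decomposition certifies tw(G) ≤ 2. On the other hand G contains the 3-clique {0, 1, 4}. A clique must lie in a single bag of any decomposition, so no decomposition can have width below 2. Therefore the treewidth is 2.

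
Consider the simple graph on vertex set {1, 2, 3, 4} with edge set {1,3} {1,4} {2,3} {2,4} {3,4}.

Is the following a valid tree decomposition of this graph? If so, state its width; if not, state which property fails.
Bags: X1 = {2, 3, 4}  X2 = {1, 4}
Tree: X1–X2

No — edge (3,1) lies in no bag.

A tree decomposition must satisfy three properties: every vertex lies in some bag; for every edge, both endpoints lie together in some bag; and for every vertex, the bags containing it form a connected subtree. Here edge (3,1) lies in no bag, so the decomposition is invalid.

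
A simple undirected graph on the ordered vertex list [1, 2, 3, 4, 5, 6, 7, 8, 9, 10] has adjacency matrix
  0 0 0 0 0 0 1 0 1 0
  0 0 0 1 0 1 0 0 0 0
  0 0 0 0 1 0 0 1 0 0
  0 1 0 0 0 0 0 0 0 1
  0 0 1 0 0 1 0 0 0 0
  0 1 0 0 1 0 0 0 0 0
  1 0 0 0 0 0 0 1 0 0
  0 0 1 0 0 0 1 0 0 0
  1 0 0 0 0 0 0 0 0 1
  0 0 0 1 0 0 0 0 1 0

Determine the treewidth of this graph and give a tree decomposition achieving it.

The largest bag has 3 vertices, giving width 2; this decomposition certifies tw(G) ≤ 2. For the lower bound, G contains the cycle 3–5–6–2–4–10–9–1–7–8–3, so G is not a forest; only forests have treewidth ≤ 1, hence tw(G) ≥ 2. Therefore the treewidth is 2.

Treewidth 2.
One such decomposition:
Bags: B1 = {3, 5, 6}  B2 = {2, 3, 6}  B3 = {2, 3, 4}  B4 = {3, 4, 10}  B5 = {3, 9, 10}  B6 = {1, 3, 9}  B7 = {1, 3, 7}  B8 = {3, 7, 8}
Tree: B1–B2, B2–B3, B3–B4, B4–B5, B5–B6, B6–B7, B7–B8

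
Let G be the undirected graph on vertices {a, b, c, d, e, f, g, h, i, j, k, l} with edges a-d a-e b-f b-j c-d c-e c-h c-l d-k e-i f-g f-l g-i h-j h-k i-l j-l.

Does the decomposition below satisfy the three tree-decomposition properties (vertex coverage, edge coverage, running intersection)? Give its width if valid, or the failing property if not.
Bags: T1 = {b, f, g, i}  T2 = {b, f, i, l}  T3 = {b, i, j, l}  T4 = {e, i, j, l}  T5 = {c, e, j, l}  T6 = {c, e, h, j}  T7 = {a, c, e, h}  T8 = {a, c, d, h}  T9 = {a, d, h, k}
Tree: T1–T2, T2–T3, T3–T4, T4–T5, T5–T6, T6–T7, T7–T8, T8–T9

Vertex coverage: the bags together contain {a, b, c, d, e, f, g, h, i, j, k, l}, the full vertex set. Edge coverage: each edge of G has both endpoints in at least one bag. Running intersection: for every vertex, the bags containing it form a connected subtree. All three properties hold, so this is a valid tree decomposition of width max|bag| − 1 = 3, and hence tw(G) ≤ 3.

Yes; width 3.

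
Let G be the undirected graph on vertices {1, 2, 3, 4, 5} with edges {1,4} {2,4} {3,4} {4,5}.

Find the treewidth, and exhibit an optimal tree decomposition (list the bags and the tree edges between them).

Treewidth 1.
One such decomposition:
Bags: B1 = {3, 4}  B2 = {1, 4}  B3 = {2, 4}  B4 = {4, 5}
Tree: B1–B2, B1–B3, B1–B4

The largest bag has 2 vertices, giving width 1; this decomposition certifies tw(G) ≤ 1. G has an edge, so its treewidth is at least 1. Therefore the treewidth is 1.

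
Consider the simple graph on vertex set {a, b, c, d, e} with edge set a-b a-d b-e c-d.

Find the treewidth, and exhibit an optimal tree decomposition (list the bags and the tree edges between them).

Treewidth 1.
One such decomposition:
Bags: B1 = {c, d}  B2 = {a, d}  B3 = {a, b}  B4 = {b, e}
Tree: B1–B2, B2–B3, B3–B4

Every bag has size at most 2, so the width is 2 − 1 = 1 and tw(G) ≤ 1. Since G has at least one edge (e.g. c–d), it is not an edgeless graph, so tw(G) ≥ 1. The upper and lower bounds meet at 1, so that is the treewidth.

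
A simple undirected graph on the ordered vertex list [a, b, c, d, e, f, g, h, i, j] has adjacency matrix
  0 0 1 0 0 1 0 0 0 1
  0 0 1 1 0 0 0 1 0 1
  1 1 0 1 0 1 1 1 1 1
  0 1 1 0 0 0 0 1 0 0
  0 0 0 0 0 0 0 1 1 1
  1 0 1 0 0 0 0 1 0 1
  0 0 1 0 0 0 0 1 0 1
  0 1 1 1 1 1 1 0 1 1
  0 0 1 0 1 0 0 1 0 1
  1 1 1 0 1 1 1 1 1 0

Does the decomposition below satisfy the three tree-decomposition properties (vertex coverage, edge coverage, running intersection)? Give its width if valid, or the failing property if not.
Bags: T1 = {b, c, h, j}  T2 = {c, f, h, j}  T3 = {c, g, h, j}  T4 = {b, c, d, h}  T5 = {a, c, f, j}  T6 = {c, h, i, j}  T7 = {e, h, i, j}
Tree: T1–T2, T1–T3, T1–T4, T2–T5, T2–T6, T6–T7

Yes; width 3.

Vertex coverage: the bags together contain {a, b, c, d, e, f, g, h, i, j}, the full vertex set. Edge coverage: each edge of G has both endpoints in at least one bag. Running intersection: for every vertex, the bags containing it form a connected subtree. All three properties hold, so this is a valid tree decomposition of width max|bag| − 1 = 3, and hence tw(G) ≤ 3.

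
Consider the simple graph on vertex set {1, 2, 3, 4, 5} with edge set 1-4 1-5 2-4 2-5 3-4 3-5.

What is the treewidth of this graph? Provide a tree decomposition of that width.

Every bag has size at most 3, so the width is 3 − 1 = 2 and tw(G) ≤ 2. Since 1–4–3–5–1 is a cycle in G, G is not acyclic. Forests are exactly the graphs of treewidth ≤ 1, so tw(G) ≥ 2. Hence tw(G) = 2 exactly.

Treewidth 2.
One such decomposition:
Bags: B1 = {1, 4, 5}  B2 = {3, 4, 5}  B3 = {2, 4, 5}
Tree: B1–B2, B2–B3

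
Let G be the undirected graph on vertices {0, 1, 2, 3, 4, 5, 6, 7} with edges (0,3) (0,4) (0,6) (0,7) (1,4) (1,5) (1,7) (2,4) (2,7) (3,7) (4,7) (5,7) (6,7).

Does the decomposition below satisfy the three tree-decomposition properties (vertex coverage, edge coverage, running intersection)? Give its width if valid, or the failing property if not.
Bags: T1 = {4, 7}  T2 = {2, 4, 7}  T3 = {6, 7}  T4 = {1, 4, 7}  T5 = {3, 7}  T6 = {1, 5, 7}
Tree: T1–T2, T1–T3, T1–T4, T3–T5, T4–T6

A tree decomposition must satisfy three properties: every vertex lies in some bag; for every edge, both endpoints lie together in some bag; and for every vertex, the bags containing it form a connected subtree. Here vertex 0 appears in no bag, so the decomposition is invalid.

No — vertex 0 appears in no bag.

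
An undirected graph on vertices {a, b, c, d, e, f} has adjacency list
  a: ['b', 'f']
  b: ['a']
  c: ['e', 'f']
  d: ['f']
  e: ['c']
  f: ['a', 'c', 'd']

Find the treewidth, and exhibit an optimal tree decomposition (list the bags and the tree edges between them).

Treewidth 1.
One such decomposition:
Bags: B1 = {c, f}  B2 = {a, f}  B3 = {d, f}  B4 = {a, b}  B5 = {c, e}
Tree: B1–B2, B1–B3, B2–B4, B1–B5

Each bag holds 2 vertices, so the decomposition has width 1, which upper-bounds the treewidth. G has an edge, so its treewidth is at least 1. The upper and lower bounds meet at 1, so that is the treewidth.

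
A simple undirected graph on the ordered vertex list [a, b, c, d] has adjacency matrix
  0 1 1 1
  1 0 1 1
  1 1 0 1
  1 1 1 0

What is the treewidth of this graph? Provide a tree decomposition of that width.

Treewidth 3.
One optimal decomposition is:
Bags: B1 = {a, b, c, d}
Tree: (single bag)

A single bag containing all 4 vertices is trivially a valid decomposition of width 3. Conversely, {a, b, c, d} is a clique of size 4, and the vertices of any clique must share a bag in every tree decomposition; so some bag has ≥ 4 vertices and tw(G) ≥ 3. Combining the bounds, tw(G) = 3.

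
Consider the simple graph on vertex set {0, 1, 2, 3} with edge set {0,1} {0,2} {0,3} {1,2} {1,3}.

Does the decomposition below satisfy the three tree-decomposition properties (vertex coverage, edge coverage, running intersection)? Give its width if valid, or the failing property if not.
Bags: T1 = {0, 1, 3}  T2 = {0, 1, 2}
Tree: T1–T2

Yes; width 2.

Checking the three conditions: (i) the bags cover all of {0, 1, 2, 3}; (ii) for each edge, some bag contains both endpoints; (iii) the bags containing any fixed vertex form a subtree. All hold, so the decomposition is valid with width 3 − 1 = 2.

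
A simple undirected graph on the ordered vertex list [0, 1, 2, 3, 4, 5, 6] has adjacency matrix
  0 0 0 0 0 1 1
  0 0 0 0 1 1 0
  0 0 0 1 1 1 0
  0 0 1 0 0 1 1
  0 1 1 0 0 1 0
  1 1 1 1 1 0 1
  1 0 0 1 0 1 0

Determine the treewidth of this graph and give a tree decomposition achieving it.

Every bag has size at most 3, so the width is 3 − 1 = 2 and tw(G) ≤ 2. On the other hand G contains the 3-clique {0, 5, 6}. A clique must lie in a single bag of any decomposition, so no decomposition can have width below 2. The upper and lower bounds meet at 2, so that is the treewidth.

Treewidth 2.
Bags: B1 = {3, 5, 6}  B2 = {2, 3, 5}  B3 = {0, 5, 6}  B4 = {2, 4, 5}  B5 = {1, 4, 5}
Tree: B1–B2, B1–B3, B2–B4, B4–B5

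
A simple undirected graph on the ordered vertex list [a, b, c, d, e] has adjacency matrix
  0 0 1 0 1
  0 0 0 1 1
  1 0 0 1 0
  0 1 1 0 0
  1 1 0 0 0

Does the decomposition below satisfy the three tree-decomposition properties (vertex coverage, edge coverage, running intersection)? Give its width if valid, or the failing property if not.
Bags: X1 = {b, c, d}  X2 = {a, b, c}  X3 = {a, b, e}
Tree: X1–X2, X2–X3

Every vertex of G appears in some bag (union = {a, b, c, d, e}); every edge is covered by a bag; and for each vertex v the set of bags containing v is connected in the bag tree. The decomposition is therefore valid. The largest bag has 3 vertices, so the width is 2.

Yes; width 2.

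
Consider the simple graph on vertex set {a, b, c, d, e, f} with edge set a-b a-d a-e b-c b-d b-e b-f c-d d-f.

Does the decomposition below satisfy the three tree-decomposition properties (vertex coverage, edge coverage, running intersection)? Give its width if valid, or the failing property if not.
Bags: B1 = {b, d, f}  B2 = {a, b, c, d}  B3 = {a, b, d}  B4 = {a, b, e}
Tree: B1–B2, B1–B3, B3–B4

A tree decomposition must satisfy three properties: every vertex lies in some bag; for every edge, both endpoints lie together in some bag; and for every vertex, the bags containing it form a connected subtree. Here bags containing vertex a are not connected in the tree, so the decomposition is invalid.

No — bags containing vertex a are not connected in the tree.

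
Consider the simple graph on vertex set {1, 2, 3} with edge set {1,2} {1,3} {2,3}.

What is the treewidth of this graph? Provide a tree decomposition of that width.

Treewidth 2.
One optimal decomposition is:
Bags: B1 = {1, 2, 3}
Tree: (single bag)

With just one bag of size 3, the width is 3 − 1 = 2, so tw(G) ≤ 2. Conversely, {1, 2, 3} is a clique of size 3, and the vertices of any clique must share a bag in every tree decomposition; so some bag has ≥ 3 vertices and tw(G) ≥ 2. The upper and lower bounds meet at 2, so that is the treewidth.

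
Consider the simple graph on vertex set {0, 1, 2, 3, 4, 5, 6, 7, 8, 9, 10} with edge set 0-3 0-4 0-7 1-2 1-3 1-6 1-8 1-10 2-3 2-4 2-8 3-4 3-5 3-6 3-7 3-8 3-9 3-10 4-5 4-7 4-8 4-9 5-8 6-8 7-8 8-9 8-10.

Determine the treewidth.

3

A width-3 tree decomposition is:
Bags: B1 = {3, 4, 8, 9}  B2 = {2, 3, 4, 8}  B3 = {1, 2, 3, 8}  B4 = {1, 3, 8, 10}  B5 = {3, 4, 7, 8}  B6 = {1, 3, 6, 8}  B7 = {3, 4, 5, 8}  B8 = {0, 3, 4, 7}
Tree: B1–B2, B2–B3, B3–B4, B2–B5, B4–B6, B2–B7, B5–B8
Each bag holds 4 vertices, so the decomposition has width 3, which upper-bounds the treewidth. For the lower bound, the 4 vertices {0, 3, 4, 7} are pairwise adjacent, and any tree decomposition puts a clique entirely inside one bag — forcing width ≥ 3. The upper and lower bounds meet at 3, so that is the treewidth.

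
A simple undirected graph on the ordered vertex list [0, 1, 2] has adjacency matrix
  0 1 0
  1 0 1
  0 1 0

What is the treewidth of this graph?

1

A width-1 tree decomposition is:
Bags: B1 = {1, 2}  B2 = {0, 1}
Tree: B1–B2
The largest bag has 2 vertices, giving width 1; this decomposition certifies tw(G) ≤ 1. Any graph with an edge has treewidth ≥ 1, and G has the edge 2–1. Hence tw(G) = 1 exactly.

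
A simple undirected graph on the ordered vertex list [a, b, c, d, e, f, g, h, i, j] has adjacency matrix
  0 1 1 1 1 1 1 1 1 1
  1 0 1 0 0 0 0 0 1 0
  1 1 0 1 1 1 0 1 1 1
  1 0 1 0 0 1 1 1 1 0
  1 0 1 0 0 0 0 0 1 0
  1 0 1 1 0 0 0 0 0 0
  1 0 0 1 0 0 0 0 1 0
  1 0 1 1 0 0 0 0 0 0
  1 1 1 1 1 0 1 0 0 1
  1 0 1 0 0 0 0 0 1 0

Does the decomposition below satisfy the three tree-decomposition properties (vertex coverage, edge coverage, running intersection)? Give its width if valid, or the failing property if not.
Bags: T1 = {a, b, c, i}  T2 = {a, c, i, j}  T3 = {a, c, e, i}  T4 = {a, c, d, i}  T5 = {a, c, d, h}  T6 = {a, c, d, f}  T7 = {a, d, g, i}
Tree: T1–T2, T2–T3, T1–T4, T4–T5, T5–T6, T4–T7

Yes; width 3.

Vertex coverage: the bags together contain {a, b, c, d, e, f, g, h, i, j}, the full vertex set. Edge coverage: each edge of G has both endpoints in at least one bag. Running intersection: for every vertex, the bags containing it form a connected subtree. All three properties hold, so this is a valid tree decomposition of width max|bag| − 1 = 3, and hence tw(G) ≤ 3.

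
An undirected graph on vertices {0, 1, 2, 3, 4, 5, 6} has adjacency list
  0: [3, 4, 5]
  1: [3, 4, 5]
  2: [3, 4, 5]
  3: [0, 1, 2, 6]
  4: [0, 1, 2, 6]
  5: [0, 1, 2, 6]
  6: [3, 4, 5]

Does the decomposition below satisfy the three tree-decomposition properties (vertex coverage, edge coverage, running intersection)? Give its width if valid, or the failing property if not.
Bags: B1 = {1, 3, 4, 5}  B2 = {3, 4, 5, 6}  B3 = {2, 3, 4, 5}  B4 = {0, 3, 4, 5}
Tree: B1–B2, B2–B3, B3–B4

Yes; width 3.

Checking the three conditions: (i) the bags cover all of {0, 1, 2, 3, 4, 5, 6}; (ii) for each edge, some bag contains both endpoints; (iii) the bags containing any fixed vertex form a subtree. All hold, so the decomposition is valid with width 4 − 1 = 3.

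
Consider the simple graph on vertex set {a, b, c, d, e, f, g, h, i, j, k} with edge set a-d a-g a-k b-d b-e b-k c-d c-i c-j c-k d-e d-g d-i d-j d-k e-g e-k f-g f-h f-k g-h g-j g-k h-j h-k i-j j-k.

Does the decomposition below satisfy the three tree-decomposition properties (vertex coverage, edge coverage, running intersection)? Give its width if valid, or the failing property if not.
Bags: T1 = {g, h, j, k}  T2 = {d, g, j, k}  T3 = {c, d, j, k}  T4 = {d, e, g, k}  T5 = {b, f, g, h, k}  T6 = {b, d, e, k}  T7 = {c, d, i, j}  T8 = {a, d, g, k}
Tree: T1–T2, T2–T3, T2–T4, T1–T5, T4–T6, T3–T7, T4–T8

A tree decomposition must satisfy three properties: every vertex lies in some bag; for every edge, both endpoints lie together in some bag; and for every vertex, the bags containing it form a connected subtree. Here bags containing vertex b are not connected in the tree, so the decomposition is invalid.

No — bags containing vertex b are not connected in the tree.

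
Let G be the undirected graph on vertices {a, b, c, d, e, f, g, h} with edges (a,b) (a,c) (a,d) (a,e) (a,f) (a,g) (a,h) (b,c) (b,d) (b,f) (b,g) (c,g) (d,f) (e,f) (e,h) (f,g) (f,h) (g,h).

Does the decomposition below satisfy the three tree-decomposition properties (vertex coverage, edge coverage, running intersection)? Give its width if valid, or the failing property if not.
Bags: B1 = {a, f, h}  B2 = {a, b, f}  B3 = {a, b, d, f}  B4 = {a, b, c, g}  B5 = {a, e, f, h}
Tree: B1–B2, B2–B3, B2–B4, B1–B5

A tree decomposition must satisfy three properties: every vertex lies in some bag; for every edge, both endpoints lie together in some bag; and for every vertex, the bags containing it form a connected subtree. Here edge (h,g) lies in no bag, so the decomposition is invalid.

No — edge (h,g) lies in no bag.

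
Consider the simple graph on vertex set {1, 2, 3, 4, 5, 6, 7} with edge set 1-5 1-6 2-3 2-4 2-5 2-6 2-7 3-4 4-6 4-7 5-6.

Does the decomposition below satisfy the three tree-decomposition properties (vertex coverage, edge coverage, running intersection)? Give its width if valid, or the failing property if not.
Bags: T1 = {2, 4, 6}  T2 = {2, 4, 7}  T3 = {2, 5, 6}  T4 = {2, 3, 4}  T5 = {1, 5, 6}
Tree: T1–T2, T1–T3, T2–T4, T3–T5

Checking the three conditions: (i) the bags cover all of {1, 2, 3, 4, 5, 6, 7}; (ii) for each edge, some bag contains both endpoints; (iii) the bags containing any fixed vertex form a subtree. All hold, so the decomposition is valid with width 3 − 1 = 2.

Yes; width 2.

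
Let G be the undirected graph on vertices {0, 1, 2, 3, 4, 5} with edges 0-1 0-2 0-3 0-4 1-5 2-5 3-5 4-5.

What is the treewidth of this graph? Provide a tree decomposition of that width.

Treewidth 2.
Bags: B1 = {0, 2, 5}  B2 = {0, 3, 5}  B3 = {0, 4, 5}  B4 = {0, 1, 5}
Tree: B1–B2, B2–B3, B3–B4

The largest bag has 3 vertices, giving width 2; this decomposition certifies tw(G) ≤ 2. Since 5–2–0–3–5 is a cycle in G, G is not acyclic. Forests are exactly the graphs of treewidth ≤ 1, so tw(G) ≥ 2. The upper and lower bounds meet at 2, so that is the treewidth.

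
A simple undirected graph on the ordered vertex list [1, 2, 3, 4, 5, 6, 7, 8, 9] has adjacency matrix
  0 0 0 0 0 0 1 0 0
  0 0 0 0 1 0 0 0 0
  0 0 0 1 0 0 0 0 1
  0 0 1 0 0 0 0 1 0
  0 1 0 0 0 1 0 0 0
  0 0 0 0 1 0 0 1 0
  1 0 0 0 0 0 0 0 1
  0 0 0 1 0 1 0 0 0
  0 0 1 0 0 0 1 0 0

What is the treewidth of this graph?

1

A width-1 tree decomposition is:
Bags: B1 = {1, 7}  B2 = {7, 9}  B3 = {3, 9}  B4 = {3, 4}  B5 = {4, 8}  B6 = {6, 8}  B7 = {5, 6}  B8 = {2, 5}
Tree: B1–B2, B2–B3, B3–B4, B4–B5, B5–B6, B6–B7, B7–B8
Every bag has size at most 2, so the width is 2 − 1 = 1 and tw(G) ≤ 1. Since G has at least one edge (e.g. 1–7), it is not an edgeless graph, so tw(G) ≥ 1. The upper and lower bounds meet at 1, so that is the treewidth.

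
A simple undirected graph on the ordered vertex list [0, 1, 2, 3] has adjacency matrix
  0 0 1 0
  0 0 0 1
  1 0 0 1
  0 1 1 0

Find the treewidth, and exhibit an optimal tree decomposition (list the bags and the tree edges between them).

Every bag has size at most 2, so the width is 2 − 1 = 1 and tw(G) ≤ 1. Since G has at least one edge (e.g. 3–2), it is not an edgeless graph, so tw(G) ≥ 1. Hence tw(G) = 1 exactly.

Treewidth 1.
One such decomposition:
Bags: B1 = {2, 3}  B2 = {0, 2}  B3 = {1, 3}
Tree: B1–B2, B1–B3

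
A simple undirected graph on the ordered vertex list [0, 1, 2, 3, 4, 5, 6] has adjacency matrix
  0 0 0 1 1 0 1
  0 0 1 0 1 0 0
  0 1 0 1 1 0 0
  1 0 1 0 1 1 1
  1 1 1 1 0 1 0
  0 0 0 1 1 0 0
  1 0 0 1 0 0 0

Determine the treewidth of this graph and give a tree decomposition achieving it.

Treewidth 2.
One such decomposition:
Bags: B1 = {2, 3, 4}  B2 = {0, 3, 4}  B3 = {3, 4, 5}  B4 = {0, 3, 6}  B5 = {1, 2, 4}
Tree: B1–B2, B2–B3, B2–B4, B1–B5

Every bag has size at most 3, so the width is 3 − 1 = 2 and tw(G) ≤ 2. Conversely, {1, 2, 4} is a clique of size 3, and the vertices of any clique must share a bag in every tree decomposition; so some bag has ≥ 3 vertices and tw(G) ≥ 2. Combining the bounds, tw(G) = 2.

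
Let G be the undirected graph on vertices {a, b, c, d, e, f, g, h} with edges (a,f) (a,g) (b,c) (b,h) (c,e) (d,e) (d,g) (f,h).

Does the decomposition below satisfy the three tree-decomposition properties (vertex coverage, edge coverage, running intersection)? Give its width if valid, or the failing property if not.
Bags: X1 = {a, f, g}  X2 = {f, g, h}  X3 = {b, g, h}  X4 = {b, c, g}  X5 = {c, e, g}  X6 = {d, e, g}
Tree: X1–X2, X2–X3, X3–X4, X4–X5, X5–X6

Yes; width 2.

Every vertex of G appears in some bag (union = {a, b, c, d, e, f, g, h}); every edge is covered by a bag; and for each vertex v the set of bags containing v is connected in the bag tree. The decomposition is therefore valid. The largest bag has 3 vertices, so the width is 2.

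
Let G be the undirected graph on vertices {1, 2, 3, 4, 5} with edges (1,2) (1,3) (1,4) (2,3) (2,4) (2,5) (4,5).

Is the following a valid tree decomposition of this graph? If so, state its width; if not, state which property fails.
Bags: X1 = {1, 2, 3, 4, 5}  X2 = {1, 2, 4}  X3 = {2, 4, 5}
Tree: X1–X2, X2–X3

A tree decomposition must satisfy three properties: every vertex lies in some bag; for every edge, both endpoints lie together in some bag; and for every vertex, the bags containing it form a connected subtree. Here bags containing vertex 5 are not connected in the tree, so the decomposition is invalid.

No — bags containing vertex 5 are not connected in the tree.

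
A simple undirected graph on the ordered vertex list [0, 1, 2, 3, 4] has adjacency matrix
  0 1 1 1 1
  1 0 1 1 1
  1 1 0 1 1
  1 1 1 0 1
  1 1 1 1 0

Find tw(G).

A width-4 tree decomposition is:
Bags: B1 = {0, 1, 2, 3, 4}
Tree: (single bag)
A single bag containing all 5 vertices is trivially a valid decomposition of width 4. On the other hand G contains the 5-clique {0, 1, 2, 3, 4}. A clique must lie in a single bag of any decomposition, so no decomposition can have width below 4. Therefore the treewidth is 4.

4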